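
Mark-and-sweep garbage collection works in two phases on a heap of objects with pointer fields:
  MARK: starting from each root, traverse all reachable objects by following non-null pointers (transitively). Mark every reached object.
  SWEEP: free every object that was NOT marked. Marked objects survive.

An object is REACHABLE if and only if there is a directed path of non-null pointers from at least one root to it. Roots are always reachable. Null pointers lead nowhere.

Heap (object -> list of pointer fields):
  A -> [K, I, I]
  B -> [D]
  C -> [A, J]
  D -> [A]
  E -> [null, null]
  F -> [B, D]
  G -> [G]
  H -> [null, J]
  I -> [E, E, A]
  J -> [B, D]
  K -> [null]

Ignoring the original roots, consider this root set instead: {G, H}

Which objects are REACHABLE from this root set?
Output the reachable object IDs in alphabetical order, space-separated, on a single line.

Roots: G H
Mark G: refs=G, marked=G
Mark H: refs=null J, marked=G H
Mark J: refs=B D, marked=G H J
Mark B: refs=D, marked=B G H J
Mark D: refs=A, marked=B D G H J
Mark A: refs=K I I, marked=A B D G H J
Mark K: refs=null, marked=A B D G H J K
Mark I: refs=E E A, marked=A B D G H I J K
Mark E: refs=null null, marked=A B D E G H I J K
Unmarked (collected): C F

Answer: A B D E G H I J K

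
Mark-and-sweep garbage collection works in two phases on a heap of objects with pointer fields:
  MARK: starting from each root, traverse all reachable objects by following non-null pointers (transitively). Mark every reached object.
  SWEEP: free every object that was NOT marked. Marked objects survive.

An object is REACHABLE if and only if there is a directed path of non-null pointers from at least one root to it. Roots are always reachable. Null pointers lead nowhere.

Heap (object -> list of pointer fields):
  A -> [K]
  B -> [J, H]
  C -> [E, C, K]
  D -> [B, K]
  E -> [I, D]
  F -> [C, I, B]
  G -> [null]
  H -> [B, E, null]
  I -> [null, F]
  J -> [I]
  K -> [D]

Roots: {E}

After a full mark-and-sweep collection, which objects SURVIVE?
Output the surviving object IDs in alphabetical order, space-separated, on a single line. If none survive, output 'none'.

Roots: E
Mark E: refs=I D, marked=E
Mark I: refs=null F, marked=E I
Mark D: refs=B K, marked=D E I
Mark F: refs=C I B, marked=D E F I
Mark B: refs=J H, marked=B D E F I
Mark K: refs=D, marked=B D E F I K
Mark C: refs=E C K, marked=B C D E F I K
Mark J: refs=I, marked=B C D E F I J K
Mark H: refs=B E null, marked=B C D E F H I J K
Unmarked (collected): A G

Answer: B C D E F H I J K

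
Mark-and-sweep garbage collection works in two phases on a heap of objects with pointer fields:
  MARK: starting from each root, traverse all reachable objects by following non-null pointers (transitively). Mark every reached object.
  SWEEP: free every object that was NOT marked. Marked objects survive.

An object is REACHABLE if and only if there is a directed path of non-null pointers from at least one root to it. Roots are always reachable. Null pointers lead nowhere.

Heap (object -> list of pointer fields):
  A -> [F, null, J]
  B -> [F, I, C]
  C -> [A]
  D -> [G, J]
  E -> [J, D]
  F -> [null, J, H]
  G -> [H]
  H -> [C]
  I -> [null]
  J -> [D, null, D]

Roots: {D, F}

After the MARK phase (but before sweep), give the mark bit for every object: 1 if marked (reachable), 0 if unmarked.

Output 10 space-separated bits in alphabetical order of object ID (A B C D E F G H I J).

Answer: 1 0 1 1 0 1 1 1 0 1

Derivation:
Roots: D F
Mark D: refs=G J, marked=D
Mark F: refs=null J H, marked=D F
Mark G: refs=H, marked=D F G
Mark J: refs=D null D, marked=D F G J
Mark H: refs=C, marked=D F G H J
Mark C: refs=A, marked=C D F G H J
Mark A: refs=F null J, marked=A C D F G H J
Unmarked (collected): B E I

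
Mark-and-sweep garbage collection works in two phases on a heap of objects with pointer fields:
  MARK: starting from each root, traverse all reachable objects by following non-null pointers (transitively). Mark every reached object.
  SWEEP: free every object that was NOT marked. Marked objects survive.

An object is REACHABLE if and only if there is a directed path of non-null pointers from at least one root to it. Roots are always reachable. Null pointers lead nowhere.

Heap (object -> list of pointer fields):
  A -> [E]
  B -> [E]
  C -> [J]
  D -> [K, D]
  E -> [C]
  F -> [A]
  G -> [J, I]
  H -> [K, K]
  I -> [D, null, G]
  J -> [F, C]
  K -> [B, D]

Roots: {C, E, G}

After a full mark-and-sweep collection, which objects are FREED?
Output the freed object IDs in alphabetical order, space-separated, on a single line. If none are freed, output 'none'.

Answer: H

Derivation:
Roots: C E G
Mark C: refs=J, marked=C
Mark E: refs=C, marked=C E
Mark G: refs=J I, marked=C E G
Mark J: refs=F C, marked=C E G J
Mark I: refs=D null G, marked=C E G I J
Mark F: refs=A, marked=C E F G I J
Mark D: refs=K D, marked=C D E F G I J
Mark A: refs=E, marked=A C D E F G I J
Mark K: refs=B D, marked=A C D E F G I J K
Mark B: refs=E, marked=A B C D E F G I J K
Unmarked (collected): H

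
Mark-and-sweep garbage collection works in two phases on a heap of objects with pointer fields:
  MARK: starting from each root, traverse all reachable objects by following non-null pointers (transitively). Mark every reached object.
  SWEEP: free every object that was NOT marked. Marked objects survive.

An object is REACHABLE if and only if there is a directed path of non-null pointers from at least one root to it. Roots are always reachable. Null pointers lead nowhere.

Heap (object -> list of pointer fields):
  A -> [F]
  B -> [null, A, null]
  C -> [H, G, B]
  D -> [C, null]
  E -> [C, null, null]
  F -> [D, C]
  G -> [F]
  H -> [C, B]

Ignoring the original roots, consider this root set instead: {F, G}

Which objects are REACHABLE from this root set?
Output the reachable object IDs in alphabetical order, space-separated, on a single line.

Answer: A B C D F G H

Derivation:
Roots: F G
Mark F: refs=D C, marked=F
Mark G: refs=F, marked=F G
Mark D: refs=C null, marked=D F G
Mark C: refs=H G B, marked=C D F G
Mark H: refs=C B, marked=C D F G H
Mark B: refs=null A null, marked=B C D F G H
Mark A: refs=F, marked=A B C D F G H
Unmarked (collected): E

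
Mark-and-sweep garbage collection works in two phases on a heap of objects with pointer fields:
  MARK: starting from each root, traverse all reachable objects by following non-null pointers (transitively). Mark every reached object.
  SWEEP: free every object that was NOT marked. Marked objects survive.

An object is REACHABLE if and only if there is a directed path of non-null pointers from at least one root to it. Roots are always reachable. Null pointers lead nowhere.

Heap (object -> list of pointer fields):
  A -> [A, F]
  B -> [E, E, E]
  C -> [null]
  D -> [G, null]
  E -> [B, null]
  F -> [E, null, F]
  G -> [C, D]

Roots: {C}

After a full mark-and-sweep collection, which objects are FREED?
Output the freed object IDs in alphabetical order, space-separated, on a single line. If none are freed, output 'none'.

Answer: A B D E F G

Derivation:
Roots: C
Mark C: refs=null, marked=C
Unmarked (collected): A B D E F G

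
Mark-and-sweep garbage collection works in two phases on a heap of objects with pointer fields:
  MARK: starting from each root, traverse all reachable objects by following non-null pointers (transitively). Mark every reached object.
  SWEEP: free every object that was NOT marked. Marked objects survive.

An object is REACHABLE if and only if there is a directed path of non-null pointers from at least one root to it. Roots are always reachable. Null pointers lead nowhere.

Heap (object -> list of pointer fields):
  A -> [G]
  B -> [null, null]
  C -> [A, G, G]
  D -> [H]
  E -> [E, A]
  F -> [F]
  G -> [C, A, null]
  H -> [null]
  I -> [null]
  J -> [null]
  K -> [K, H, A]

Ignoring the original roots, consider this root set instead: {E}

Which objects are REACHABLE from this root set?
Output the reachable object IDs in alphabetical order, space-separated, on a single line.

Answer: A C E G

Derivation:
Roots: E
Mark E: refs=E A, marked=E
Mark A: refs=G, marked=A E
Mark G: refs=C A null, marked=A E G
Mark C: refs=A G G, marked=A C E G
Unmarked (collected): B D F H I J K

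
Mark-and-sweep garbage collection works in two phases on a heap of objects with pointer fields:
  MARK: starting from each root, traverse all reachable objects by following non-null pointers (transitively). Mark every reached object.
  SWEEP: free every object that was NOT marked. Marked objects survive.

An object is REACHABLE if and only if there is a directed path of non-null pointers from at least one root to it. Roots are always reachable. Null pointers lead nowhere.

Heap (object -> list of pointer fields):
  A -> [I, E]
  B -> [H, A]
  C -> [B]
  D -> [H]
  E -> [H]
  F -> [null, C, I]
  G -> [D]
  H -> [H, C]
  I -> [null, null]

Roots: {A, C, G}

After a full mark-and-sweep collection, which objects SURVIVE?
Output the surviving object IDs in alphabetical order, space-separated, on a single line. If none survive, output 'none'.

Answer: A B C D E G H I

Derivation:
Roots: A C G
Mark A: refs=I E, marked=A
Mark C: refs=B, marked=A C
Mark G: refs=D, marked=A C G
Mark I: refs=null null, marked=A C G I
Mark E: refs=H, marked=A C E G I
Mark B: refs=H A, marked=A B C E G I
Mark D: refs=H, marked=A B C D E G I
Mark H: refs=H C, marked=A B C D E G H I
Unmarked (collected): F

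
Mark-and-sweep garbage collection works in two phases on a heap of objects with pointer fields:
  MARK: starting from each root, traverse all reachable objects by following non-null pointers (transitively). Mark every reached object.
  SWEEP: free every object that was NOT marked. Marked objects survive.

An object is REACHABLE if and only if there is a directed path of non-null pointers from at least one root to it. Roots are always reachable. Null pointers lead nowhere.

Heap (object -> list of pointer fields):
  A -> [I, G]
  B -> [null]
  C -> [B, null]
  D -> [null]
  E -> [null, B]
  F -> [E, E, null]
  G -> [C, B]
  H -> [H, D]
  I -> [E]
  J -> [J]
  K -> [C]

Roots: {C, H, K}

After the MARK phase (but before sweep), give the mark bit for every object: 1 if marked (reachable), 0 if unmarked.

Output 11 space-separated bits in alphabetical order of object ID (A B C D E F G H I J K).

Answer: 0 1 1 1 0 0 0 1 0 0 1

Derivation:
Roots: C H K
Mark C: refs=B null, marked=C
Mark H: refs=H D, marked=C H
Mark K: refs=C, marked=C H K
Mark B: refs=null, marked=B C H K
Mark D: refs=null, marked=B C D H K
Unmarked (collected): A E F G I J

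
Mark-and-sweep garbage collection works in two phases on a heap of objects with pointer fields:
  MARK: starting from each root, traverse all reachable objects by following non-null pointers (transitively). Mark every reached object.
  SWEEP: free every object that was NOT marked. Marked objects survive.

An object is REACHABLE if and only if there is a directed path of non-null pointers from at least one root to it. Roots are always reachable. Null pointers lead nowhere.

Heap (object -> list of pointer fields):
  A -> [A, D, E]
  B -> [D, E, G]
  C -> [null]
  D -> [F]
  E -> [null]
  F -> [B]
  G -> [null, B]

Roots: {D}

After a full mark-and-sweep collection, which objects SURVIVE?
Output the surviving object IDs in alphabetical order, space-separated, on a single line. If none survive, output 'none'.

Answer: B D E F G

Derivation:
Roots: D
Mark D: refs=F, marked=D
Mark F: refs=B, marked=D F
Mark B: refs=D E G, marked=B D F
Mark E: refs=null, marked=B D E F
Mark G: refs=null B, marked=B D E F G
Unmarked (collected): A C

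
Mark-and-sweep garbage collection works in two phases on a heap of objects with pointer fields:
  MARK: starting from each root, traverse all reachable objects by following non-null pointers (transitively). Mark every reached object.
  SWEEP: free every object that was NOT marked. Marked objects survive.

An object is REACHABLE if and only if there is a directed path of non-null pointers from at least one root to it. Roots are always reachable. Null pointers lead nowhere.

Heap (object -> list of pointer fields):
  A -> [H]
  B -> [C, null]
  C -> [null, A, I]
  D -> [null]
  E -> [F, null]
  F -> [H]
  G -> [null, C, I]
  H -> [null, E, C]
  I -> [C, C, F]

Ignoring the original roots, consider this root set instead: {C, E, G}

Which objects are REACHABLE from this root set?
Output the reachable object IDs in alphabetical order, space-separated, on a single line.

Roots: C E G
Mark C: refs=null A I, marked=C
Mark E: refs=F null, marked=C E
Mark G: refs=null C I, marked=C E G
Mark A: refs=H, marked=A C E G
Mark I: refs=C C F, marked=A C E G I
Mark F: refs=H, marked=A C E F G I
Mark H: refs=null E C, marked=A C E F G H I
Unmarked (collected): B D

Answer: A C E F G H I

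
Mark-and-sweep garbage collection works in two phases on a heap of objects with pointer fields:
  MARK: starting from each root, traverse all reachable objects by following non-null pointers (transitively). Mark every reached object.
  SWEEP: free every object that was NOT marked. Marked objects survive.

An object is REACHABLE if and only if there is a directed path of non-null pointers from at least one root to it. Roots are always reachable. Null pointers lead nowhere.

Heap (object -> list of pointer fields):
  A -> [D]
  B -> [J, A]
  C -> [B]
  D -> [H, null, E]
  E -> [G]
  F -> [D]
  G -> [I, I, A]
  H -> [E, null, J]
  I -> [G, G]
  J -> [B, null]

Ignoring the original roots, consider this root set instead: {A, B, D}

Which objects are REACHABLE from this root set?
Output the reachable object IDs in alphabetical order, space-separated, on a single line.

Roots: A B D
Mark A: refs=D, marked=A
Mark B: refs=J A, marked=A B
Mark D: refs=H null E, marked=A B D
Mark J: refs=B null, marked=A B D J
Mark H: refs=E null J, marked=A B D H J
Mark E: refs=G, marked=A B D E H J
Mark G: refs=I I A, marked=A B D E G H J
Mark I: refs=G G, marked=A B D E G H I J
Unmarked (collected): C F

Answer: A B D E G H I J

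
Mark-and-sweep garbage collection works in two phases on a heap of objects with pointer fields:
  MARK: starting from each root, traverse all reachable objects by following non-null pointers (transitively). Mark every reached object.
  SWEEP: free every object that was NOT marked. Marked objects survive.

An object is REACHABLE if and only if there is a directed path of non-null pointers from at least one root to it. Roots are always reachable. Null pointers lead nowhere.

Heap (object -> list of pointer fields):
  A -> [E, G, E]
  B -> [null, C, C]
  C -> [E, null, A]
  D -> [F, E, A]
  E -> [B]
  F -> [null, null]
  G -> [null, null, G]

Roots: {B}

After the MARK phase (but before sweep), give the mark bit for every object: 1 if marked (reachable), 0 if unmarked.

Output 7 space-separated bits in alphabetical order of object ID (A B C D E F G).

Roots: B
Mark B: refs=null C C, marked=B
Mark C: refs=E null A, marked=B C
Mark E: refs=B, marked=B C E
Mark A: refs=E G E, marked=A B C E
Mark G: refs=null null G, marked=A B C E G
Unmarked (collected): D F

Answer: 1 1 1 0 1 0 1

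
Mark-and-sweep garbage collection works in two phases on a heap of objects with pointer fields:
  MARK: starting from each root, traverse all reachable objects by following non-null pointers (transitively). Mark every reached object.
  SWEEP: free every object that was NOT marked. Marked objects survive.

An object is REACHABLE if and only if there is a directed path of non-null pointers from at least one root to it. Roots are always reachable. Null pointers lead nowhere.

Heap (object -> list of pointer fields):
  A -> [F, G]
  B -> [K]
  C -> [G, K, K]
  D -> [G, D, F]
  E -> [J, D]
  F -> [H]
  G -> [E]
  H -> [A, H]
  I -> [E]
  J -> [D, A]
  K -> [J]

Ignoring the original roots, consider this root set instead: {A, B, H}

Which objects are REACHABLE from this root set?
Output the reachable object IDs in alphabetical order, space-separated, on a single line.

Roots: A B H
Mark A: refs=F G, marked=A
Mark B: refs=K, marked=A B
Mark H: refs=A H, marked=A B H
Mark F: refs=H, marked=A B F H
Mark G: refs=E, marked=A B F G H
Mark K: refs=J, marked=A B F G H K
Mark E: refs=J D, marked=A B E F G H K
Mark J: refs=D A, marked=A B E F G H J K
Mark D: refs=G D F, marked=A B D E F G H J K
Unmarked (collected): C I

Answer: A B D E F G H J K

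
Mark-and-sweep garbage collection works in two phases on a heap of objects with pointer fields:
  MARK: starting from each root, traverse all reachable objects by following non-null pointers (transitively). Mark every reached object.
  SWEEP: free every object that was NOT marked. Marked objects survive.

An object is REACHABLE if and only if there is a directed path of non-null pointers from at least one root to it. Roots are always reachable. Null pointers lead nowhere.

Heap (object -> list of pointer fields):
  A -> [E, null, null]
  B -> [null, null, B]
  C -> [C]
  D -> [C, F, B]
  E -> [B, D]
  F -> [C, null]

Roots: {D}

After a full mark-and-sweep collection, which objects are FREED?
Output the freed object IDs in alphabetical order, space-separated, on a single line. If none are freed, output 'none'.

Answer: A E

Derivation:
Roots: D
Mark D: refs=C F B, marked=D
Mark C: refs=C, marked=C D
Mark F: refs=C null, marked=C D F
Mark B: refs=null null B, marked=B C D F
Unmarked (collected): A E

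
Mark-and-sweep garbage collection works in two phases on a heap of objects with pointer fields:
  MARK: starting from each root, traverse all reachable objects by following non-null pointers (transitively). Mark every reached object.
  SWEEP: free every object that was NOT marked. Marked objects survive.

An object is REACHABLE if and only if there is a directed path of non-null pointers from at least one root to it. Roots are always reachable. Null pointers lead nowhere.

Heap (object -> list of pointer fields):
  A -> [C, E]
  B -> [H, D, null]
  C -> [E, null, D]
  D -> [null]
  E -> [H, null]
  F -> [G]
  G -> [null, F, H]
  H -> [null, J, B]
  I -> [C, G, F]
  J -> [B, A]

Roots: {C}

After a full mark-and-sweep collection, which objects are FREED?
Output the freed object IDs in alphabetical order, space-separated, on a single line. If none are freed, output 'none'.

Answer: F G I

Derivation:
Roots: C
Mark C: refs=E null D, marked=C
Mark E: refs=H null, marked=C E
Mark D: refs=null, marked=C D E
Mark H: refs=null J B, marked=C D E H
Mark J: refs=B A, marked=C D E H J
Mark B: refs=H D null, marked=B C D E H J
Mark A: refs=C E, marked=A B C D E H J
Unmarked (collected): F G I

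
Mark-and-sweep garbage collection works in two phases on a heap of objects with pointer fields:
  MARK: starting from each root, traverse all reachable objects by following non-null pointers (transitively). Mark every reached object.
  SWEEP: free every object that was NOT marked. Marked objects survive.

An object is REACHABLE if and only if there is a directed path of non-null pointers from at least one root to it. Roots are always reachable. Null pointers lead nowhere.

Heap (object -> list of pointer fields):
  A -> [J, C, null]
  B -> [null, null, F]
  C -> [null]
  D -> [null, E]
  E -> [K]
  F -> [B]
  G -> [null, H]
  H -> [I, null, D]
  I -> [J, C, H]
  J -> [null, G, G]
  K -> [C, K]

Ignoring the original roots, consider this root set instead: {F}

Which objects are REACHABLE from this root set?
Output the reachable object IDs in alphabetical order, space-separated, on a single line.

Answer: B F

Derivation:
Roots: F
Mark F: refs=B, marked=F
Mark B: refs=null null F, marked=B F
Unmarked (collected): A C D E G H I J K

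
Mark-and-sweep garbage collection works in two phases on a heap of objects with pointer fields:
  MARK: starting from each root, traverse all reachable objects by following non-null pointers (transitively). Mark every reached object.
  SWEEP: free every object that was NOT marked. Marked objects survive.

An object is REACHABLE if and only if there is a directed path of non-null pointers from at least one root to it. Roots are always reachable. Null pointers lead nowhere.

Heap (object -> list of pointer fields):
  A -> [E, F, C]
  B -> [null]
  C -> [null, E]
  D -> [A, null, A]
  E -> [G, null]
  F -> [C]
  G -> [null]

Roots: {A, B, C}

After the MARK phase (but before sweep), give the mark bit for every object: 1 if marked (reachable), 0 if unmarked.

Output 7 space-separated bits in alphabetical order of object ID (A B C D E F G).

Roots: A B C
Mark A: refs=E F C, marked=A
Mark B: refs=null, marked=A B
Mark C: refs=null E, marked=A B C
Mark E: refs=G null, marked=A B C E
Mark F: refs=C, marked=A B C E F
Mark G: refs=null, marked=A B C E F G
Unmarked (collected): D

Answer: 1 1 1 0 1 1 1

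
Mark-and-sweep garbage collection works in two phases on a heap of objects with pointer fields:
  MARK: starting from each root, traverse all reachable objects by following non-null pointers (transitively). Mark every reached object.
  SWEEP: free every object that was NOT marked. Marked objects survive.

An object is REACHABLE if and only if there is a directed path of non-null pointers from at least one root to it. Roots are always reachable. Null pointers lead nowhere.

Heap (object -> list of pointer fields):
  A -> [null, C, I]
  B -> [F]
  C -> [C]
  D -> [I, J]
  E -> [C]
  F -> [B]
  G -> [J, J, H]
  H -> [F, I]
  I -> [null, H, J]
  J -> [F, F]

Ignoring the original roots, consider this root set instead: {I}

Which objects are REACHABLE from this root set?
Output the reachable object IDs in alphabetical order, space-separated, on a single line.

Answer: B F H I J

Derivation:
Roots: I
Mark I: refs=null H J, marked=I
Mark H: refs=F I, marked=H I
Mark J: refs=F F, marked=H I J
Mark F: refs=B, marked=F H I J
Mark B: refs=F, marked=B F H I J
Unmarked (collected): A C D E G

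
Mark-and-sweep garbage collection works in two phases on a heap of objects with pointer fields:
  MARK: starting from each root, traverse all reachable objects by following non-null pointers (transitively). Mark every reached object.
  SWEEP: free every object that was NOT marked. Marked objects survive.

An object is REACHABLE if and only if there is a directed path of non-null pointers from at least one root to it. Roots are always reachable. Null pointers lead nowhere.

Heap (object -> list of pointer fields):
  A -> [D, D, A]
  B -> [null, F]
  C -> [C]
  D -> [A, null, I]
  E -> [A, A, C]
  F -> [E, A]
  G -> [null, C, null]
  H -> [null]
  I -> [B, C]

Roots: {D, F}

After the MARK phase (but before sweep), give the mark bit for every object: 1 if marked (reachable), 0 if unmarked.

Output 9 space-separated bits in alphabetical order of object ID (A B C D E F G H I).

Roots: D F
Mark D: refs=A null I, marked=D
Mark F: refs=E A, marked=D F
Mark A: refs=D D A, marked=A D F
Mark I: refs=B C, marked=A D F I
Mark E: refs=A A C, marked=A D E F I
Mark B: refs=null F, marked=A B D E F I
Mark C: refs=C, marked=A B C D E F I
Unmarked (collected): G H

Answer: 1 1 1 1 1 1 0 0 1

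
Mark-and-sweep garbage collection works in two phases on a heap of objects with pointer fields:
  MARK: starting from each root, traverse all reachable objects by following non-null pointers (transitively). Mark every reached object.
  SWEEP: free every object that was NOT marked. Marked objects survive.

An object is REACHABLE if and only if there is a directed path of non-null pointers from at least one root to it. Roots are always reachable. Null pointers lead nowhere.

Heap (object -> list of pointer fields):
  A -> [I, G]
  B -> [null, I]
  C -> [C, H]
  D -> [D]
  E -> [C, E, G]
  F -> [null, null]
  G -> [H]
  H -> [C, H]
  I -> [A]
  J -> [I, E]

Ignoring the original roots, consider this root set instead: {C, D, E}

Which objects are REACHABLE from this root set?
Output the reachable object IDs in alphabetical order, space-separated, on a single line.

Answer: C D E G H

Derivation:
Roots: C D E
Mark C: refs=C H, marked=C
Mark D: refs=D, marked=C D
Mark E: refs=C E G, marked=C D E
Mark H: refs=C H, marked=C D E H
Mark G: refs=H, marked=C D E G H
Unmarked (collected): A B F I J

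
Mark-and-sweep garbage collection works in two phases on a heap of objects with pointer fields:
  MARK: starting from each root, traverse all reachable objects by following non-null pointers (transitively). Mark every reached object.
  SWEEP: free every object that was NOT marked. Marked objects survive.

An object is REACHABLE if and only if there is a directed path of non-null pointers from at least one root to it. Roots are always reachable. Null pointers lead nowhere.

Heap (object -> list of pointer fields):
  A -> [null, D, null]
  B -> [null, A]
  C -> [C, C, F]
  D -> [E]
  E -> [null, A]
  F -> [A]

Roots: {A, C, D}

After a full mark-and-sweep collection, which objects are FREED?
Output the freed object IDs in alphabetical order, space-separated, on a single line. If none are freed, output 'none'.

Roots: A C D
Mark A: refs=null D null, marked=A
Mark C: refs=C C F, marked=A C
Mark D: refs=E, marked=A C D
Mark F: refs=A, marked=A C D F
Mark E: refs=null A, marked=A C D E F
Unmarked (collected): B

Answer: B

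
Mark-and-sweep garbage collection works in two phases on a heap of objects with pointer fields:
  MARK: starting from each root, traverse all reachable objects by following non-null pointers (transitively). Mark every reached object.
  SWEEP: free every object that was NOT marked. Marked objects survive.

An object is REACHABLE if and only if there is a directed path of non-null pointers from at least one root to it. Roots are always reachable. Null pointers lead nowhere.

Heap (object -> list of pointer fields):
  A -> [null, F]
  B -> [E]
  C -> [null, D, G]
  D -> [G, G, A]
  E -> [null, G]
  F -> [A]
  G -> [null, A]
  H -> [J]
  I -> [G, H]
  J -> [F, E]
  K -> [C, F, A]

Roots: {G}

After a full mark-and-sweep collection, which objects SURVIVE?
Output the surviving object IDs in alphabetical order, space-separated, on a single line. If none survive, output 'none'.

Answer: A F G

Derivation:
Roots: G
Mark G: refs=null A, marked=G
Mark A: refs=null F, marked=A G
Mark F: refs=A, marked=A F G
Unmarked (collected): B C D E H I J K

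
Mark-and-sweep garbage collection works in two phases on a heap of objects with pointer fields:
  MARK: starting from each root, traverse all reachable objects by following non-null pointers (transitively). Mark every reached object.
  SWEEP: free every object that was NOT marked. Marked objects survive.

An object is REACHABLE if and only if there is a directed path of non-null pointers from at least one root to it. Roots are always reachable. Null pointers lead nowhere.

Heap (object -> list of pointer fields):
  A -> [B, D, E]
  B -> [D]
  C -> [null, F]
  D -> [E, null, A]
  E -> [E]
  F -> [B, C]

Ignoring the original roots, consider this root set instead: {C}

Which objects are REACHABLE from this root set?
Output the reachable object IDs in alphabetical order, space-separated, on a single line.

Roots: C
Mark C: refs=null F, marked=C
Mark F: refs=B C, marked=C F
Mark B: refs=D, marked=B C F
Mark D: refs=E null A, marked=B C D F
Mark E: refs=E, marked=B C D E F
Mark A: refs=B D E, marked=A B C D E F
Unmarked (collected): (none)

Answer: A B C D E F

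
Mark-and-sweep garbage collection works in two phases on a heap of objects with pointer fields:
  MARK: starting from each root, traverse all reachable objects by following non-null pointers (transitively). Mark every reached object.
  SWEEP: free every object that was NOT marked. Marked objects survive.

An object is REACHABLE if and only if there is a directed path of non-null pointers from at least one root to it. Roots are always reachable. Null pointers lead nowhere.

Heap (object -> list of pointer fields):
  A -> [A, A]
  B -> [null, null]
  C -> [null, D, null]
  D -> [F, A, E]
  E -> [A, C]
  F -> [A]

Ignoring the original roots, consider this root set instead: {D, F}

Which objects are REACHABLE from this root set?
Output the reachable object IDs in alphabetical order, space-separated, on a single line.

Answer: A C D E F

Derivation:
Roots: D F
Mark D: refs=F A E, marked=D
Mark F: refs=A, marked=D F
Mark A: refs=A A, marked=A D F
Mark E: refs=A C, marked=A D E F
Mark C: refs=null D null, marked=A C D E F
Unmarked (collected): B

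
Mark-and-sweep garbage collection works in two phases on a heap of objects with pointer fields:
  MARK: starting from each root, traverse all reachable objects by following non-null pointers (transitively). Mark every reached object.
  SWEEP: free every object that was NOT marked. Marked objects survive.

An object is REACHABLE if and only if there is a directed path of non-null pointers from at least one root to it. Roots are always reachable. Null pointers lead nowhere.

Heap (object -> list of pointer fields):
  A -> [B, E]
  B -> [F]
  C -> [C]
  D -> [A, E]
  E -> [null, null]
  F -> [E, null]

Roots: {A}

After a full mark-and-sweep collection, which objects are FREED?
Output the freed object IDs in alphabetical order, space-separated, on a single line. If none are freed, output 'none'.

Answer: C D

Derivation:
Roots: A
Mark A: refs=B E, marked=A
Mark B: refs=F, marked=A B
Mark E: refs=null null, marked=A B E
Mark F: refs=E null, marked=A B E F
Unmarked (collected): C D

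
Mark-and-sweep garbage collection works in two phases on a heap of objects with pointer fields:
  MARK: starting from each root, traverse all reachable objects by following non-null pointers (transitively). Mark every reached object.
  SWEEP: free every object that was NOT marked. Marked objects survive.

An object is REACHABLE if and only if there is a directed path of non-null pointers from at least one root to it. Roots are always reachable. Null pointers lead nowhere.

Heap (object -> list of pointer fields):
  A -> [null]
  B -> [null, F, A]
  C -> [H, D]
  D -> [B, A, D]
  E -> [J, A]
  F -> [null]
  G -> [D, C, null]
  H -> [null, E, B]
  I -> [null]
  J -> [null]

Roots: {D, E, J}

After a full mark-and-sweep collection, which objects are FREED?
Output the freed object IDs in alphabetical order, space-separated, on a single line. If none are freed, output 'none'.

Roots: D E J
Mark D: refs=B A D, marked=D
Mark E: refs=J A, marked=D E
Mark J: refs=null, marked=D E J
Mark B: refs=null F A, marked=B D E J
Mark A: refs=null, marked=A B D E J
Mark F: refs=null, marked=A B D E F J
Unmarked (collected): C G H I

Answer: C G H I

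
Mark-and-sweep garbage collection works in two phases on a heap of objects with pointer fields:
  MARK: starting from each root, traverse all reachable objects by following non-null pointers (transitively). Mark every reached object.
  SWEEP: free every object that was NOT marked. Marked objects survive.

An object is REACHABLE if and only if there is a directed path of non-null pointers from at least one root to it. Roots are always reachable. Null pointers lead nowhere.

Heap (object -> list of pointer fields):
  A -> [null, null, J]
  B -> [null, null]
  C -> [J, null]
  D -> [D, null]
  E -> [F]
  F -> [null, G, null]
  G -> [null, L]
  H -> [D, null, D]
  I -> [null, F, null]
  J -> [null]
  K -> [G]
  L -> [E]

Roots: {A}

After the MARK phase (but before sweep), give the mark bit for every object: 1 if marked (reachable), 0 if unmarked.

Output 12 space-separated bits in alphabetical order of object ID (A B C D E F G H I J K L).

Answer: 1 0 0 0 0 0 0 0 0 1 0 0

Derivation:
Roots: A
Mark A: refs=null null J, marked=A
Mark J: refs=null, marked=A J
Unmarked (collected): B C D E F G H I K L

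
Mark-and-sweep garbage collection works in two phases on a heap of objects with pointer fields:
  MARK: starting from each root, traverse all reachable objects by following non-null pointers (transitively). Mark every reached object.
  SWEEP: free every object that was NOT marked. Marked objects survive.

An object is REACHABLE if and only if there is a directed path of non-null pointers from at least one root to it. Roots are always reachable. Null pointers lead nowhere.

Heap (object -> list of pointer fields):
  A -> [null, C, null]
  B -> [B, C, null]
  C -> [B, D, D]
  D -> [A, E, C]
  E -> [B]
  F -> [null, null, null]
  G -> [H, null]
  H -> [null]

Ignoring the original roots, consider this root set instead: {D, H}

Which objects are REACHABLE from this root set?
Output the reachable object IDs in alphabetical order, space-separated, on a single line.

Roots: D H
Mark D: refs=A E C, marked=D
Mark H: refs=null, marked=D H
Mark A: refs=null C null, marked=A D H
Mark E: refs=B, marked=A D E H
Mark C: refs=B D D, marked=A C D E H
Mark B: refs=B C null, marked=A B C D E H
Unmarked (collected): F G

Answer: A B C D E H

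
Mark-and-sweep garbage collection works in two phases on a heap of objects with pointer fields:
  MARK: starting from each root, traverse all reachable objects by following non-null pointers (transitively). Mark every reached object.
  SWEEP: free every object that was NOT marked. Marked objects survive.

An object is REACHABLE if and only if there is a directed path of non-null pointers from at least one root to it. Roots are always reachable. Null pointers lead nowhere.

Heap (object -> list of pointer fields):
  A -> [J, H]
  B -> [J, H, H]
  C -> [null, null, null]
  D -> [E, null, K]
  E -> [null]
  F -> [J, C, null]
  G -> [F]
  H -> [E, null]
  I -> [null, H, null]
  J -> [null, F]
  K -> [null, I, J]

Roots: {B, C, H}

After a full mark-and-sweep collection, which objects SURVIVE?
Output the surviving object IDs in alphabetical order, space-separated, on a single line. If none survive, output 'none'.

Answer: B C E F H J

Derivation:
Roots: B C H
Mark B: refs=J H H, marked=B
Mark C: refs=null null null, marked=B C
Mark H: refs=E null, marked=B C H
Mark J: refs=null F, marked=B C H J
Mark E: refs=null, marked=B C E H J
Mark F: refs=J C null, marked=B C E F H J
Unmarked (collected): A D G I K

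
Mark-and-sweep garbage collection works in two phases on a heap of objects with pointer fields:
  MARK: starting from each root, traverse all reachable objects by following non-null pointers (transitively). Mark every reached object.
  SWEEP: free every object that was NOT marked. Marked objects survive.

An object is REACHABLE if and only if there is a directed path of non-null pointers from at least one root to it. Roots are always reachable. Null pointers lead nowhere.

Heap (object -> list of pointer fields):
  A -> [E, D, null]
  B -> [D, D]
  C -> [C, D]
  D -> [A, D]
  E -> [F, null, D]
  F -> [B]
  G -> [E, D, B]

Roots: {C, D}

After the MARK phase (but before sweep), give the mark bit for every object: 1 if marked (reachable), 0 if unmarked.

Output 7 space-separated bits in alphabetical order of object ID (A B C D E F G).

Roots: C D
Mark C: refs=C D, marked=C
Mark D: refs=A D, marked=C D
Mark A: refs=E D null, marked=A C D
Mark E: refs=F null D, marked=A C D E
Mark F: refs=B, marked=A C D E F
Mark B: refs=D D, marked=A B C D E F
Unmarked (collected): G

Answer: 1 1 1 1 1 1 0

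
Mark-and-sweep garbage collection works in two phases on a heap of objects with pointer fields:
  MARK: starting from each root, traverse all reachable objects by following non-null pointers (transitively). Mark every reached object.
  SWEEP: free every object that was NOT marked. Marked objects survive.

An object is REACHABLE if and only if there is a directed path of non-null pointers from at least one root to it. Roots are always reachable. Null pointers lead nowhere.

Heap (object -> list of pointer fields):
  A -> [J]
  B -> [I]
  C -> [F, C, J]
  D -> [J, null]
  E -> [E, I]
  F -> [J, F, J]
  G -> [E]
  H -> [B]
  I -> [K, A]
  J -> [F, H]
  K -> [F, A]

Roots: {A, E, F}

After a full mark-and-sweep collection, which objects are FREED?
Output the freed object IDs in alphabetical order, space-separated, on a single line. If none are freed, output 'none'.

Answer: C D G

Derivation:
Roots: A E F
Mark A: refs=J, marked=A
Mark E: refs=E I, marked=A E
Mark F: refs=J F J, marked=A E F
Mark J: refs=F H, marked=A E F J
Mark I: refs=K A, marked=A E F I J
Mark H: refs=B, marked=A E F H I J
Mark K: refs=F A, marked=A E F H I J K
Mark B: refs=I, marked=A B E F H I J K
Unmarked (collected): C D G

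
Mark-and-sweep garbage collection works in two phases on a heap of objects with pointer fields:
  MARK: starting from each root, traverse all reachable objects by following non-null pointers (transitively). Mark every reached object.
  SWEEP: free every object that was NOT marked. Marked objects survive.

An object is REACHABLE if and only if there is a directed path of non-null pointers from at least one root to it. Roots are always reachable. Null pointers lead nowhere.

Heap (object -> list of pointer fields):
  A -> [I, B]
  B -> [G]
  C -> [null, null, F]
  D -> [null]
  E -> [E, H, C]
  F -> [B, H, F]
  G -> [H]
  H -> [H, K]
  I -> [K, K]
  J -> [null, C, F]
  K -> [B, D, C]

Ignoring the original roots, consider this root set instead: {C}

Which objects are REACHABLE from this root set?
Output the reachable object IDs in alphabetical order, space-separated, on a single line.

Answer: B C D F G H K

Derivation:
Roots: C
Mark C: refs=null null F, marked=C
Mark F: refs=B H F, marked=C F
Mark B: refs=G, marked=B C F
Mark H: refs=H K, marked=B C F H
Mark G: refs=H, marked=B C F G H
Mark K: refs=B D C, marked=B C F G H K
Mark D: refs=null, marked=B C D F G H K
Unmarked (collected): A E I J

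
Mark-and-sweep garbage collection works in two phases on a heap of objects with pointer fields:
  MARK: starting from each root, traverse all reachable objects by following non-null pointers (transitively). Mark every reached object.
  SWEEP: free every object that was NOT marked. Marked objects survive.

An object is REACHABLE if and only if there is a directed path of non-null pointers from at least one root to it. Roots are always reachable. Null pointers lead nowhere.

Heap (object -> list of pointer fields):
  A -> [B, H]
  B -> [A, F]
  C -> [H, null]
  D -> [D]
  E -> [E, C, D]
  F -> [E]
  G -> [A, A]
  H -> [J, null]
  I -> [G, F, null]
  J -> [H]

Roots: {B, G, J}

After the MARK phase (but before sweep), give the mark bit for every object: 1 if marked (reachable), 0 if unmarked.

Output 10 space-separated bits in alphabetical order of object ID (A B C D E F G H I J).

Roots: B G J
Mark B: refs=A F, marked=B
Mark G: refs=A A, marked=B G
Mark J: refs=H, marked=B G J
Mark A: refs=B H, marked=A B G J
Mark F: refs=E, marked=A B F G J
Mark H: refs=J null, marked=A B F G H J
Mark E: refs=E C D, marked=A B E F G H J
Mark C: refs=H null, marked=A B C E F G H J
Mark D: refs=D, marked=A B C D E F G H J
Unmarked (collected): I

Answer: 1 1 1 1 1 1 1 1 0 1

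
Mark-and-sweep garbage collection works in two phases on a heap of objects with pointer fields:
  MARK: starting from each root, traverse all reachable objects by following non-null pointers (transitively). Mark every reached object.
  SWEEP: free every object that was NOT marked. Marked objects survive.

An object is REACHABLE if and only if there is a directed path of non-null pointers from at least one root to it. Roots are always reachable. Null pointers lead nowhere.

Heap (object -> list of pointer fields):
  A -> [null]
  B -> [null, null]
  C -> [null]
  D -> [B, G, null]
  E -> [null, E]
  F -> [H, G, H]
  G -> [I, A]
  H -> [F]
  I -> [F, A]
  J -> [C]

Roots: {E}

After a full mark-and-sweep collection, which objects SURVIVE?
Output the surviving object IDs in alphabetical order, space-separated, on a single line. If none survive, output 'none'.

Roots: E
Mark E: refs=null E, marked=E
Unmarked (collected): A B C D F G H I J

Answer: E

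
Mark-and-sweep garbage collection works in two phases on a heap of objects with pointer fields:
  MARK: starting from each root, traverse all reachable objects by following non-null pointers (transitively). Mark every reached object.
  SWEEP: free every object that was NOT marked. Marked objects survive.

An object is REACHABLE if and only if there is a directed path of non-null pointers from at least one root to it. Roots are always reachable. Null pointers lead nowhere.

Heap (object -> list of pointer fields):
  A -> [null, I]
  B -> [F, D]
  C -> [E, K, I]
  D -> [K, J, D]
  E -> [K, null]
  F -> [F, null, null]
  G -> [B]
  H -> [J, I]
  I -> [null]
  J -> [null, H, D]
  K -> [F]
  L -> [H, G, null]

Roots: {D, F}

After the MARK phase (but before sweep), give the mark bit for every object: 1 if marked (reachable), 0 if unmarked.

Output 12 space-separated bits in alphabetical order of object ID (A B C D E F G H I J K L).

Answer: 0 0 0 1 0 1 0 1 1 1 1 0

Derivation:
Roots: D F
Mark D: refs=K J D, marked=D
Mark F: refs=F null null, marked=D F
Mark K: refs=F, marked=D F K
Mark J: refs=null H D, marked=D F J K
Mark H: refs=J I, marked=D F H J K
Mark I: refs=null, marked=D F H I J K
Unmarked (collected): A B C E G L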